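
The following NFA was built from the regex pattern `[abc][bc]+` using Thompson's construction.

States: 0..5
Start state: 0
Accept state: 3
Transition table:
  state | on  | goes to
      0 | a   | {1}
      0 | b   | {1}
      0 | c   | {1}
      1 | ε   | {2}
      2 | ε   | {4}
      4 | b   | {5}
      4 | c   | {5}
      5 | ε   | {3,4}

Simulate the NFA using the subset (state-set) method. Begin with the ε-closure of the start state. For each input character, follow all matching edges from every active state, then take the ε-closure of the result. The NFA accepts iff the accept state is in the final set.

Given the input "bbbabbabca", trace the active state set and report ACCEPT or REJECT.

Answer: REJECT

Steps:
initial (ε-close {0}): {0}
'b' @ 1: {1,2,4}
'b' @ 2: {3,4,5}  (accept∈set)
'b' @ 3: {3,4,5}  (accept∈set)
'a' @ 4: {}  — no active states
rest 'bbabca' ignored (set empty)
final: {}; accept 3 not in set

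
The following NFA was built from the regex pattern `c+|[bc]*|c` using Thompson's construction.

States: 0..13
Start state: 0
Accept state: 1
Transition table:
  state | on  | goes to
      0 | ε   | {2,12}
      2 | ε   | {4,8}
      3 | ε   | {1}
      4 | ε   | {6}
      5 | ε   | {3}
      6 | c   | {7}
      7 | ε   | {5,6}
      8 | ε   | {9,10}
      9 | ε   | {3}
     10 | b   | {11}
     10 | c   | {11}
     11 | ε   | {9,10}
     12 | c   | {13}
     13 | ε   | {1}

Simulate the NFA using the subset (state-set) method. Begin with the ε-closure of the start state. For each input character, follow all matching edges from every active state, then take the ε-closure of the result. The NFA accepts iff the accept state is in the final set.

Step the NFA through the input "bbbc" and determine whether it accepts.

initial (ε-close {0}): {0,1,2,3,4,6,8,9,10,12}
'b' @ 1: {1,3,9,10,11}  [accepting]
'b' @ 2: {1,3,9,10,11}  [accepting]
'b' @ 3: {1,3,9,10,11}  [accepting]
'c' @ 4: {1,3,9,10,11}  [accepting]
after full input: {1,3,9,10,11}  (accept=1 in)

Answer: ACCEPT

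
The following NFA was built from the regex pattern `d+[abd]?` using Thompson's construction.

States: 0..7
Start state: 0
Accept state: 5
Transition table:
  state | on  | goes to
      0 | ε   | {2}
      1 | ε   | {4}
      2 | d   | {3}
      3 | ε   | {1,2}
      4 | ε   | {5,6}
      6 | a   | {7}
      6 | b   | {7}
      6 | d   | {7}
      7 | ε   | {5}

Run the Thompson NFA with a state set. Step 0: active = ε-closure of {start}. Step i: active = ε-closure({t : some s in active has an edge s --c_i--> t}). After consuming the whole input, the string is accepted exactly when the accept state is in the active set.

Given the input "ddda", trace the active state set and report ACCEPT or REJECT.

Answer: ACCEPT

Derivation:
start: ε-closure({0}) = {0,2}
'd' @ 1: {1,2,3,4,5,6}  [accepting]
'd' @ 2: {1,2,3,4,5,6,7}  [accepting]
'd' @ 3: {1,2,3,4,5,6,7}  [accepting]
'a' @ 4: {5,7}  [accepting]
final: {5,7}; accept 5 in set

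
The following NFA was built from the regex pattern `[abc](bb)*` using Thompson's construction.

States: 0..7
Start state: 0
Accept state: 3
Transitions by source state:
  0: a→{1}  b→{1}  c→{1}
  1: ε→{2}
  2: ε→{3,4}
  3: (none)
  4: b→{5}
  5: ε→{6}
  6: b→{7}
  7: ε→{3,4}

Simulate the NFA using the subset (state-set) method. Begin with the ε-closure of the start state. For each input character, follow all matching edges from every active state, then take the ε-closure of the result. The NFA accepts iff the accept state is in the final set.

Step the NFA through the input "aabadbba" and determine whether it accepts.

Answer: REJECT

Trace:
S₀ = ε-closure({0}) = {0}
'a' @ 1: {1,2,3,4}  [accepting]
'a' @ 2: {}  — no active states
rest 'badbba' ignored (set empty)
after full input: {}  (accept=3 not in)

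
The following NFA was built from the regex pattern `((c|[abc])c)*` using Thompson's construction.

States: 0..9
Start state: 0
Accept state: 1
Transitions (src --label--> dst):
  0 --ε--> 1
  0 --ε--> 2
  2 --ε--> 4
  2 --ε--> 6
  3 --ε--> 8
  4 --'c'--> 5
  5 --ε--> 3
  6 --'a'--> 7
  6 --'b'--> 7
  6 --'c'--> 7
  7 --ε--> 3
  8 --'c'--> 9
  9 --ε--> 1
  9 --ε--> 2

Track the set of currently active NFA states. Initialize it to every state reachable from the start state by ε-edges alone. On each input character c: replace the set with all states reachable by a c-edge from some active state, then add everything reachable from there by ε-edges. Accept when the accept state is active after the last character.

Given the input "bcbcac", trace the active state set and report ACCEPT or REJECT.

start: ε-closure({0}) = {0,1,2,4,6}
'b' @ 1: {3,7,8}
'c' @ 2: {1,2,4,6,9}  (accept∈set)
'b' @ 3: {3,7,8}
'c' @ 4: {1,2,4,6,9}  (accept∈set)
'a' @ 5: {3,7,8}
'c' @ 6: {1,2,4,6,9}  (accept∈set)
after full input: {1,2,4,6,9}  (accept=1 in)

Answer: ACCEPT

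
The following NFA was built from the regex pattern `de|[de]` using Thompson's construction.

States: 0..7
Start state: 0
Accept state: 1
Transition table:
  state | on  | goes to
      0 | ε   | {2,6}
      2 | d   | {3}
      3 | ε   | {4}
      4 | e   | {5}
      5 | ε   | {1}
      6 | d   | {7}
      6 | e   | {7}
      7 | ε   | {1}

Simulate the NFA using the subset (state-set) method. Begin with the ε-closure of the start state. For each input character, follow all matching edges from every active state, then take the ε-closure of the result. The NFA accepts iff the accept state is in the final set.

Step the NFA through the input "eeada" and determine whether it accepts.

initial (ε-close {0}): {0,2,6}
'e' @ 1: {1,7}  (accept∈set)
'e' @ 2: {}  — no active states
rest 'ada' ignored (set empty)
after full input: {}  (accept=1 not in)

Answer: REJECT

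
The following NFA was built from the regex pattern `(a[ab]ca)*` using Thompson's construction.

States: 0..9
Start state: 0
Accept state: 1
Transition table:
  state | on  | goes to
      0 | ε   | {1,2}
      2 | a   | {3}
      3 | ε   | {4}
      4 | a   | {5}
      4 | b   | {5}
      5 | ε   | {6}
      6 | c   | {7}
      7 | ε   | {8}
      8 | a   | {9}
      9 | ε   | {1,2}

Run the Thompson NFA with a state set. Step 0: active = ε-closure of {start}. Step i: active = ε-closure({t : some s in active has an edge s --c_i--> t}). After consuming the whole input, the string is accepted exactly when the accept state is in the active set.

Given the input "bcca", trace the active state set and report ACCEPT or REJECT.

S₀ = ε-closure({0}) = {0,1,2}
'b' @ 1: {}  — no active states
rest 'cca' ignored (set empty)
after full input: {}  (accept=1 not in)

Answer: REJECT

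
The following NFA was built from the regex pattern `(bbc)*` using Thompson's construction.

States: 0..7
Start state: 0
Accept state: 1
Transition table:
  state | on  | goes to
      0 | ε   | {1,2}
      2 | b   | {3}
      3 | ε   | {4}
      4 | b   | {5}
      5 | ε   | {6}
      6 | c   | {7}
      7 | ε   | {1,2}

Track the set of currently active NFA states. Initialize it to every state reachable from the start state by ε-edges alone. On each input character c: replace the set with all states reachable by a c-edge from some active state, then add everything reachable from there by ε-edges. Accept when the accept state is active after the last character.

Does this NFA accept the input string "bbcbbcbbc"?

Answer: ACCEPT

Trace:
start: ε-closure({0}) = {0,1,2}
'b' @ 1: {3,4}
'b' @ 2: {5,6}
'c' @ 3: {1,2,7}  (accept∈set)
'b' @ 4: {3,4}
'b' @ 5: {5,6}
'c' @ 6: {1,2,7}  (accept∈set)
'b' @ 7: {3,4}
'b' @ 8: {5,6}
'c' @ 9: {1,2,7}  (accept∈set)
after full input: {1,2,7}  (accept=1 in)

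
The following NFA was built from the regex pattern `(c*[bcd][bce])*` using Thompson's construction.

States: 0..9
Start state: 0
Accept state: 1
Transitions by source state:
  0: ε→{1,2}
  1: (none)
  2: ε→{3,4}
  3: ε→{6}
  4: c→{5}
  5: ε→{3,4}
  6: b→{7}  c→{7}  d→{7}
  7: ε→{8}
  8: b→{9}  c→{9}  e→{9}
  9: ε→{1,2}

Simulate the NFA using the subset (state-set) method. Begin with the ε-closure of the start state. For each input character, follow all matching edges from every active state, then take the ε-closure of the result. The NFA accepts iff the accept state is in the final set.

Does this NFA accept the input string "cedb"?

initial (ε-close {0}): {0,1,2,3,4,6}
'c' @ 1: {3,4,5,6,7,8}
'e' @ 2: {1,2,3,4,6,9}  ✓accept
'd' @ 3: {7,8}
'b' @ 4: {1,2,3,4,6,9}  ✓accept
end set {1,2,3,4,6,9} — state 1 in

Answer: ACCEPT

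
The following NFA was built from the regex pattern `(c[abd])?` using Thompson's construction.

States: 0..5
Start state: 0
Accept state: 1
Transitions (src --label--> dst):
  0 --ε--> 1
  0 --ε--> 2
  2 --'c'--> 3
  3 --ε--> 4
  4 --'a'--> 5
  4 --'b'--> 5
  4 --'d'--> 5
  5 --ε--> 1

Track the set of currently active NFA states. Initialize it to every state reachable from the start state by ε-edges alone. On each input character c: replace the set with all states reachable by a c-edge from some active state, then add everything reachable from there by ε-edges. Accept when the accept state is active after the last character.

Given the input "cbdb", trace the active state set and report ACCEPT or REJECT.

Answer: REJECT

Steps:
S₀ = ε-closure({0}) = {0,1,2}
'c' @ 1: {3,4}
'b' @ 2: {1,5}  (accept∈set)
'd' @ 3: {}  — no active states
rest 'b' ignored (set empty)
final: {}; accept 1 not in set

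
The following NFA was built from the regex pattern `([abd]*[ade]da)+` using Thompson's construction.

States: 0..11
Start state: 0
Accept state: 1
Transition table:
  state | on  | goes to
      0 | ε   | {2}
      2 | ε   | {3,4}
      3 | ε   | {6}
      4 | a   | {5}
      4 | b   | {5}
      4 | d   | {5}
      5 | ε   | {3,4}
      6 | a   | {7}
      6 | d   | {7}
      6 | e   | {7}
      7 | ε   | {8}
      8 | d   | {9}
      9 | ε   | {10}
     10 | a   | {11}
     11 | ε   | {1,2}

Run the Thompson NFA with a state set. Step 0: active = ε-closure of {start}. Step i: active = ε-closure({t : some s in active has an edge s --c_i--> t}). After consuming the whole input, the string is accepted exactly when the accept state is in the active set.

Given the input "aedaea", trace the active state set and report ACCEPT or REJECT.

start: ε-closure({0}) = {0,2,3,4,6}
'a' @ 1: {3,4,5,6,7,8}
'e' @ 2: {7,8}
'd' @ 3: {9,10}
'a' @ 4: {1,2,3,4,6,11}  (accept∈set)
'e' @ 5: {7,8}
'a' @ 6: {}  — no active states
after full input: {}  (accept=1 not in)

Answer: REJECT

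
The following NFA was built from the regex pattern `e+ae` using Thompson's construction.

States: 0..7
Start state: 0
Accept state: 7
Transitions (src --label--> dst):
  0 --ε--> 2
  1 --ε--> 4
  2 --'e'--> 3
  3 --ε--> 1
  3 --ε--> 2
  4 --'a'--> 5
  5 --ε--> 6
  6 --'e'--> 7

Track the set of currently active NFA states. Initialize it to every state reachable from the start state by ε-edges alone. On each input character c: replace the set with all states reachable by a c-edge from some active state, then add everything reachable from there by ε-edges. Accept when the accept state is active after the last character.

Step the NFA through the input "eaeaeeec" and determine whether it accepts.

S₀ = ε-closure({0}) = {0,2}
'e' @ 1: {1,2,3,4}
'a' @ 2: {5,6}
'e' @ 3: {7}  (accept∈set)
'a' @ 4: {}  — state set empty
rest 'eeec' ignored (set empty)
final: {}; accept 7 not in set

Answer: REJECT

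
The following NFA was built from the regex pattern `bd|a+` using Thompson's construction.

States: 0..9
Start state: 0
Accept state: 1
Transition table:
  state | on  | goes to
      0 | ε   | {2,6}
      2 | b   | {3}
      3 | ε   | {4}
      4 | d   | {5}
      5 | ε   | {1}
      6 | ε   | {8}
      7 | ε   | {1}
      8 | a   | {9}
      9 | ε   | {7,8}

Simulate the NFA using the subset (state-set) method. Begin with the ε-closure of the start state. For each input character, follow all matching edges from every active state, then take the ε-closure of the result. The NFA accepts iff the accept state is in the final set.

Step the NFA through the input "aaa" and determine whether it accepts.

start: ε-closure({0}) = {0,2,6,8}
'a' @ 1: {1,7,8,9}  [accepting]
'a' @ 2: {1,7,8,9}  [accepting]
'a' @ 3: {1,7,8,9}  [accepting]
end set {1,7,8,9} — state 1 in

Answer: ACCEPT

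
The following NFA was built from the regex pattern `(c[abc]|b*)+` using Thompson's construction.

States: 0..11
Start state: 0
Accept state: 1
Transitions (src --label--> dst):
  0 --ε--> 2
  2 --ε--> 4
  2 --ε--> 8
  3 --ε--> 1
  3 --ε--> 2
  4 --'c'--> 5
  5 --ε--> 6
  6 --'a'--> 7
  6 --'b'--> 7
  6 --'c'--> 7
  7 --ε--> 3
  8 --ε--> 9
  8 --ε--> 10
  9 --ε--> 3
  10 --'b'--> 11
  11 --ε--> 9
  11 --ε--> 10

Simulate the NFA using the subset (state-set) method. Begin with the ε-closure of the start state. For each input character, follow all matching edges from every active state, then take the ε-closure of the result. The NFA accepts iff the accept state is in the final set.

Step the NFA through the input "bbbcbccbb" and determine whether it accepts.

Answer: ACCEPT

Steps:
initial (ε-close {0}): {0,1,2,3,4,8,9,10}
'b' @ 1: {1,2,3,4,8,9,10,11}  (accept∈set)
'b' @ 2: {1,2,3,4,8,9,10,11}  (accept∈set)
'b' @ 3: {1,2,3,4,8,9,10,11}  (accept∈set)
'c' @ 4: {5,6}
'b' @ 5: {1,2,3,4,7,8,9,10}  (accept∈set)
'c' @ 6: {5,6}
'c' @ 7: {1,2,3,4,7,8,9,10}  (accept∈set)
'b' @ 8: {1,2,3,4,8,9,10,11}  (accept∈set)
'b' @ 9: {1,2,3,4,8,9,10,11}  (accept∈set)
final: {1,2,3,4,8,9,10,11}; accept 1 in set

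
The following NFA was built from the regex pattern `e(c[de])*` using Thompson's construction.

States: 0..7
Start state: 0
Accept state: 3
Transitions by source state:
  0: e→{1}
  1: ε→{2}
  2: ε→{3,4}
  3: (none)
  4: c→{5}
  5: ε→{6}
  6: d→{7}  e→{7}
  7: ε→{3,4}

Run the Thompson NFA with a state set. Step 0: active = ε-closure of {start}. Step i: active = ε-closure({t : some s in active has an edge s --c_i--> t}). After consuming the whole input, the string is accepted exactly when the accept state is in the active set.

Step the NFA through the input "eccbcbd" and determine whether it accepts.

Answer: REJECT

Steps:
S₀ = ε-closure({0}) = {0}
'e' @ 1: {1,2,3,4}  [accepting]
'c' @ 2: {5,6}
'c' @ 3: {}  — dead — no transitions
rest 'bcbd' ignored (set empty)
end set {} — state 3 not in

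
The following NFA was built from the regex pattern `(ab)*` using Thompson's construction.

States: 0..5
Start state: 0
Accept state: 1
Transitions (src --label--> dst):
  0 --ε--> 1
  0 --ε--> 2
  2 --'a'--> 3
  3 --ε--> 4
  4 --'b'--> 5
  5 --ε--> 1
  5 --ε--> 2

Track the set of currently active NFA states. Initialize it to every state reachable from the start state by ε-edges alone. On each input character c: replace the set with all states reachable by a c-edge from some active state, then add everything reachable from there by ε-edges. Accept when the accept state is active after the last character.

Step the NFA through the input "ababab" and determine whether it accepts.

initial (ε-close {0}): {0,1,2}
'a' @ 1: {3,4}
'b' @ 2: {1,2,5}  (accept∈set)
'a' @ 3: {3,4}
'b' @ 4: {1,2,5}  (accept∈set)
'a' @ 5: {3,4}
'b' @ 6: {1,2,5}  (accept∈set)
after full input: {1,2,5}  (accept=1 in)

Answer: ACCEPT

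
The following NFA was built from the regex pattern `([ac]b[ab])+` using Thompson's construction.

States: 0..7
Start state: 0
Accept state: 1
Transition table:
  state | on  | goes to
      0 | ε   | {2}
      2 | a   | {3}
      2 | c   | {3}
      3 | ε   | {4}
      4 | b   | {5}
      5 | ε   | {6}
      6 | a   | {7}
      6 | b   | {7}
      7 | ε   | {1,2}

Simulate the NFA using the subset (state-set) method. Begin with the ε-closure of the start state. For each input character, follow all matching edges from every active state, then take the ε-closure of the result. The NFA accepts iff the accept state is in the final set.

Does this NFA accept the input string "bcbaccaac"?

S₀ = ε-closure({0}) = {0,2}
'b' @ 1: {}  — state set empty
rest 'cbaccaac' ignored (set empty)
after full input: {}  (accept=1 not in)

Answer: REJECT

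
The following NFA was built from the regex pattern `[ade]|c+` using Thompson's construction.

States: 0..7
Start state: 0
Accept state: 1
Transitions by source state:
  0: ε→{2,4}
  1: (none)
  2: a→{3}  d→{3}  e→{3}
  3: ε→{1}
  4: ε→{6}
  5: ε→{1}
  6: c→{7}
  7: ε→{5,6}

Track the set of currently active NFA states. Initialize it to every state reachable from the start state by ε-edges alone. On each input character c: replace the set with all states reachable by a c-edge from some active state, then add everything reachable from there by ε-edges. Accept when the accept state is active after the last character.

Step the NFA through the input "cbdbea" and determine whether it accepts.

initial (ε-close {0}): {0,2,4,6}
'c' @ 1: {1,5,6,7}  ✓accept
'b' @ 2: {}  — dead — no transitions
rest 'dbea' ignored (set empty)
final: {}; accept 1 not in set

Answer: REJECT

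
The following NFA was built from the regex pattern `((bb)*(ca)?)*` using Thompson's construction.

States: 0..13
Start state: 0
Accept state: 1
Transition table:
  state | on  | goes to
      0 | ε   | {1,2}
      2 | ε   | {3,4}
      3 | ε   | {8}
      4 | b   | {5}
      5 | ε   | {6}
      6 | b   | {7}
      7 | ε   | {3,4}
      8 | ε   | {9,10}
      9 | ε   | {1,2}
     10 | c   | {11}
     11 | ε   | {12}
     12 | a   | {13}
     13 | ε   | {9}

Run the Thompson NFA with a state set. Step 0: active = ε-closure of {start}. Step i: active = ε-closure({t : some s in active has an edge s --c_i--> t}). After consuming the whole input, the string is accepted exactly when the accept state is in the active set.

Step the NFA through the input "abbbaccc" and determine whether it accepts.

start: ε-closure({0}) = {0,1,2,3,4,8,9,10}
'a' @ 1: {}  — no active states
rest 'bbbaccc' ignored (set empty)
end set {} — state 1 not in

Answer: REJECT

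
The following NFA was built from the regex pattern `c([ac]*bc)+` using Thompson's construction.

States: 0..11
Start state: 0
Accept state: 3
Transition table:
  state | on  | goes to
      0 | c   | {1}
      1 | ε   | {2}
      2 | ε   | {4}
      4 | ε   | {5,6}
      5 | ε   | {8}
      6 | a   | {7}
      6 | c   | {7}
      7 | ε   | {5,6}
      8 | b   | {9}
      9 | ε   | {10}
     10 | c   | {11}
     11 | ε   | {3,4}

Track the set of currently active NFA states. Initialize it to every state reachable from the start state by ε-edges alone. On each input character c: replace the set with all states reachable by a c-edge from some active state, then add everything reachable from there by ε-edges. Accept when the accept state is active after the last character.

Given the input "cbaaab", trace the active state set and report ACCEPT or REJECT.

S₀ = ε-closure({0}) = {0}
'c' @ 1: {1,2,4,5,6,8}
'b' @ 2: {9,10}
'a' @ 3: {}  — no active states
rest 'aab' ignored (set empty)
end set {} — state 3 not in

Answer: REJECT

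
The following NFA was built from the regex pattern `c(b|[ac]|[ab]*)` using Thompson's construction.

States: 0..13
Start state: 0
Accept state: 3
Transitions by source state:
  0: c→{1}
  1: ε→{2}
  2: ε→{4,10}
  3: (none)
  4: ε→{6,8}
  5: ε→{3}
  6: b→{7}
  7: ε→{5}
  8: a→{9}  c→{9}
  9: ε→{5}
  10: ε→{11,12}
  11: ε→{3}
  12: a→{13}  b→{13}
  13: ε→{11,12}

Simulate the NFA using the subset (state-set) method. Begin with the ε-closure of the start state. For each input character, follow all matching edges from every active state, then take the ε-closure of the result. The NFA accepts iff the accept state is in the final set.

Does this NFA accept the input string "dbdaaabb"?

Answer: REJECT

Steps:
initial (ε-close {0}): {0}
'd' @ 1: {}  — dead — no transitions
rest 'bdaaabb' ignored (set empty)
end set {} — state 3 not in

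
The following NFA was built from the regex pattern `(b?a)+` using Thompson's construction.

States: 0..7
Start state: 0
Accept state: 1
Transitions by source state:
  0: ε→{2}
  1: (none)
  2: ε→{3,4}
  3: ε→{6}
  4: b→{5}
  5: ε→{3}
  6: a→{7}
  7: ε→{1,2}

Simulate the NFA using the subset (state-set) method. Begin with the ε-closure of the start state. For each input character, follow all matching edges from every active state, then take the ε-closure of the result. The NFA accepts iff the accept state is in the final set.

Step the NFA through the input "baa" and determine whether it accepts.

start: ε-closure({0}) = {0,2,3,4,6}
'b' @ 1: {3,5,6}
'a' @ 2: {1,2,3,4,6,7}  ✓accept
'a' @ 3: {1,2,3,4,6,7}  ✓accept
after full input: {1,2,3,4,6,7}  (accept=1 in)

Answer: ACCEPT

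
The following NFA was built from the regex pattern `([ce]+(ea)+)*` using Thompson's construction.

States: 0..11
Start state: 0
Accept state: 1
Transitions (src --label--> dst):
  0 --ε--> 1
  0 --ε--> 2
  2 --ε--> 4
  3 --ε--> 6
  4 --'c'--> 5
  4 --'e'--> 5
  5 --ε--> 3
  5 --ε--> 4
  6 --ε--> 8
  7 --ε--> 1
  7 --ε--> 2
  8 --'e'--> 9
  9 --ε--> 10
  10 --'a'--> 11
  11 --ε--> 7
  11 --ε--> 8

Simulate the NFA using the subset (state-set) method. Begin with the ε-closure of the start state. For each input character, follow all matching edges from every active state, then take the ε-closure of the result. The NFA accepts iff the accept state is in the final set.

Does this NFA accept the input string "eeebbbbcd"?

Answer: REJECT

Derivation:
start: ε-closure({0}) = {0,1,2,4}
'e' @ 1: {3,4,5,6,8}
'e' @ 2: {3,4,5,6,8,9,10}
'e' @ 3: {3,4,5,6,8,9,10}
'b' @ 4: {}  — dead — no transitions
rest 'bbbcd' ignored (set empty)
end set {} — state 1 not in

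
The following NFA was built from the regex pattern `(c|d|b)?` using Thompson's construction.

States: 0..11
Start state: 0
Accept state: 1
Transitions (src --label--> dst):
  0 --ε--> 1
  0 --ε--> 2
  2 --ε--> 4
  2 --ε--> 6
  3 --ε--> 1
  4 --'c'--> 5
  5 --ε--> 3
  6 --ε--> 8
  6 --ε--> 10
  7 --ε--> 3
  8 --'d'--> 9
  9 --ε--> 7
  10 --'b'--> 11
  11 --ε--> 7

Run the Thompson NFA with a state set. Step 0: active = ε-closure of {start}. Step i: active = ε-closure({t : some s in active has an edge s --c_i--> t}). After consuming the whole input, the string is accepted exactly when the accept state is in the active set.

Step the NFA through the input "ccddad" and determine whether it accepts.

Answer: REJECT

Derivation:
S₀ = ε-closure({0}) = {0,1,2,4,6,8,10}
'c' @ 1: {1,3,5}  ✓accept
'c' @ 2: {}  — no active states
rest 'ddad' ignored (set empty)
final: {}; accept 1 not in set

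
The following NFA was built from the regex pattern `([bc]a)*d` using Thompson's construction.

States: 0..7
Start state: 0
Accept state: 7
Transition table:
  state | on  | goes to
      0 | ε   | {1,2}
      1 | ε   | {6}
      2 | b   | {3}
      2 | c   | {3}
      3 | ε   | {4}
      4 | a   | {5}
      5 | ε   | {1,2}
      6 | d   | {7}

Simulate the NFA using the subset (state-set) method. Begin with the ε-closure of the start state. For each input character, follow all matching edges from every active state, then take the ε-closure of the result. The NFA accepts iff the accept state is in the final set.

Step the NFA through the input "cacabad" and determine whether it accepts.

S₀ = ε-closure({0}) = {0,1,2,6}
'c' @ 1: {3,4}
'a' @ 2: {1,2,5,6}
'c' @ 3: {3,4}
'a' @ 4: {1,2,5,6}
'b' @ 5: {3,4}
'a' @ 6: {1,2,5,6}
'd' @ 7: {7}  (accept∈set)
end set {7} — state 7 in

Answer: ACCEPT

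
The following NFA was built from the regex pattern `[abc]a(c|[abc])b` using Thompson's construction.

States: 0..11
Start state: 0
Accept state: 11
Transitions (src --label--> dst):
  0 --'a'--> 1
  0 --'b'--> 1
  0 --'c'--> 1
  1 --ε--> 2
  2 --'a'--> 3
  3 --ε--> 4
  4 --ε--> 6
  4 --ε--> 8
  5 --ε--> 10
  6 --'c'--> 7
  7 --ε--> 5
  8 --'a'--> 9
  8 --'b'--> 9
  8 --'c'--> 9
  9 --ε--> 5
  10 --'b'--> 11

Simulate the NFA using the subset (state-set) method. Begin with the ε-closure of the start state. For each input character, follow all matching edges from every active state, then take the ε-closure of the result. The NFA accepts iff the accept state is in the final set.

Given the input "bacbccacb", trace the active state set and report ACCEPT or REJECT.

Answer: REJECT

Trace:
initial (ε-close {0}): {0}
'b' @ 1: {1,2}
'a' @ 2: {3,4,6,8}
'c' @ 3: {5,7,9,10}
'b' @ 4: {11}  (accept∈set)
'c' @ 5: {}  — state set empty
rest 'cacb' ignored (set empty)
final: {}; accept 11 not in set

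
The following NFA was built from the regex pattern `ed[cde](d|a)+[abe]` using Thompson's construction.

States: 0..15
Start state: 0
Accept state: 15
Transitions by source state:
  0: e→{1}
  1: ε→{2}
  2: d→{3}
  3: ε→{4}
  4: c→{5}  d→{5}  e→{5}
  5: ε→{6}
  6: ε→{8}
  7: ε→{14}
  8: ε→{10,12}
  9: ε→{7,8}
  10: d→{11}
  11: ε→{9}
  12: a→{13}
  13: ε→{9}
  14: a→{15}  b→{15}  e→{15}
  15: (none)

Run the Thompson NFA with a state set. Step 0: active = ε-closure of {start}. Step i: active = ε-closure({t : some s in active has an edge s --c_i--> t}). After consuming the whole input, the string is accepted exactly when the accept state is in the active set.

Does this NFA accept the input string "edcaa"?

Answer: ACCEPT

Derivation:
initial (ε-close {0}): {0}
'e' @ 1: {1,2}
'd' @ 2: {3,4}
'c' @ 3: {5,6,8,10,12}
'a' @ 4: {7,8,9,10,12,13,14}
'a' @ 5: {7,8,9,10,12,13,14,15}  [accepting]
after full input: {7,8,9,10,12,13,14,15}  (accept=15 in)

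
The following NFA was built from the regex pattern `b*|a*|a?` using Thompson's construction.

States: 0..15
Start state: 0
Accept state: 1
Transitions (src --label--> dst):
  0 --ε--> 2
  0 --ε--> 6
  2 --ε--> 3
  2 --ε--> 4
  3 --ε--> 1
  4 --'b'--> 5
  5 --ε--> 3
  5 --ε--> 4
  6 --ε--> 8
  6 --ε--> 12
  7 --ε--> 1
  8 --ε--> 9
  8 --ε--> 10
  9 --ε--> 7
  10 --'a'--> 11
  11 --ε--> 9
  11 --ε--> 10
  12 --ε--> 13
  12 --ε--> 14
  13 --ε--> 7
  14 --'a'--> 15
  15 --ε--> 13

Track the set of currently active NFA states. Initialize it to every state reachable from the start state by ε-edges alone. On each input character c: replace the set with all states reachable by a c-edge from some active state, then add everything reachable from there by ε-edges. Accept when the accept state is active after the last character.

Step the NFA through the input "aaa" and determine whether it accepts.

Answer: ACCEPT

Steps:
S₀ = ε-closure({0}) = {0,1,2,3,4,6,7,8,9,10,12,13,14}
'a' @ 1: {1,7,9,10,11,13,15}  (accept∈set)
'a' @ 2: {1,7,9,10,11}  (accept∈set)
'a' @ 3: {1,7,9,10,11}  (accept∈set)
after full input: {1,7,9,10,11}  (accept=1 in)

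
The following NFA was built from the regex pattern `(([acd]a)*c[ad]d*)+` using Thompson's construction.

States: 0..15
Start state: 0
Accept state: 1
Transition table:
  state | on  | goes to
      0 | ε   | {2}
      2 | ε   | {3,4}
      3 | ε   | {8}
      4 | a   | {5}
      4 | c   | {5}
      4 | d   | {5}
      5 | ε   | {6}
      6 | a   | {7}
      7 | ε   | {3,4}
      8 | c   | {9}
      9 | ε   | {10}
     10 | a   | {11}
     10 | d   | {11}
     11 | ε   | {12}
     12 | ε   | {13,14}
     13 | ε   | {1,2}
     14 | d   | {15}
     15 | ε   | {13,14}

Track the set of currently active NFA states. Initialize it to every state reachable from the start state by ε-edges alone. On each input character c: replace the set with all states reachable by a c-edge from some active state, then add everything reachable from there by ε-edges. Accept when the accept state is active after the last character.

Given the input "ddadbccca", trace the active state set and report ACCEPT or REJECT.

initial (ε-close {0}): {0,2,3,4,8}
'd' @ 1: {5,6}
'd' @ 2: {}  — dead — no transitions
rest 'adbccca' ignored (set empty)
after full input: {}  (accept=1 not in)

Answer: REJECT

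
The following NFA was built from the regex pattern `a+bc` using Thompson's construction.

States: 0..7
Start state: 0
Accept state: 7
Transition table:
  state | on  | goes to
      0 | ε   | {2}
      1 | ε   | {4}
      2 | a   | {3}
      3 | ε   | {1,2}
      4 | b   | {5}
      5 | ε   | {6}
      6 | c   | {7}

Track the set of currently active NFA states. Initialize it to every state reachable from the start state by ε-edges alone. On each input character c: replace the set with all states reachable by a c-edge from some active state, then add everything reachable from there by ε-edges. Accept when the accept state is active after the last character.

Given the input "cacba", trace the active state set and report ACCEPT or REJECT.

initial (ε-close {0}): {0,2}
'c' @ 1: {}  — no active states
rest 'acba' ignored (set empty)
final: {}; accept 7 not in set

Answer: REJECT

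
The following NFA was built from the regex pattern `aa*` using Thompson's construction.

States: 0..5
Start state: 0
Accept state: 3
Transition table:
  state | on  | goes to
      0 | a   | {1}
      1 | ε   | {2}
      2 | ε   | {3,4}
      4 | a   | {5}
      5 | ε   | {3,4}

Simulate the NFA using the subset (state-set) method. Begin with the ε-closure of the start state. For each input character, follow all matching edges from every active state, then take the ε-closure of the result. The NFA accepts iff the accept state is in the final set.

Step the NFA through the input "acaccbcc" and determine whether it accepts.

Answer: REJECT

Steps:
S₀ = ε-closure({0}) = {0}
'a' @ 1: {1,2,3,4}  [accepting]
'c' @ 2: {}  — no active states
rest 'accbcc' ignored (set empty)
after full input: {}  (accept=3 not in)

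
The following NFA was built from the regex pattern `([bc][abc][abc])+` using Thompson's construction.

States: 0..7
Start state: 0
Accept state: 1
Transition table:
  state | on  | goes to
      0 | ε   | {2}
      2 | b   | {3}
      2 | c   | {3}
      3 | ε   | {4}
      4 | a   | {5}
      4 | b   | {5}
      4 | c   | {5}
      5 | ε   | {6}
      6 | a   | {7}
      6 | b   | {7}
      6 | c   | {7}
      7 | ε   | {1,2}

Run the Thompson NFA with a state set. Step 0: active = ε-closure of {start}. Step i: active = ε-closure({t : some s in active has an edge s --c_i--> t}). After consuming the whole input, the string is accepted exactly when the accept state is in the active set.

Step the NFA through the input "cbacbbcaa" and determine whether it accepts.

Answer: ACCEPT

Derivation:
initial (ε-close {0}): {0,2}
'c' @ 1: {3,4}
'b' @ 2: {5,6}
'a' @ 3: {1,2,7}  [accepting]
'c' @ 4: {3,4}
'b' @ 5: {5,6}
'b' @ 6: {1,2,7}  [accepting]
'c' @ 7: {3,4}
'a' @ 8: {5,6}
'a' @ 9: {1,2,7}  [accepting]
after full input: {1,2,7}  (accept=1 in)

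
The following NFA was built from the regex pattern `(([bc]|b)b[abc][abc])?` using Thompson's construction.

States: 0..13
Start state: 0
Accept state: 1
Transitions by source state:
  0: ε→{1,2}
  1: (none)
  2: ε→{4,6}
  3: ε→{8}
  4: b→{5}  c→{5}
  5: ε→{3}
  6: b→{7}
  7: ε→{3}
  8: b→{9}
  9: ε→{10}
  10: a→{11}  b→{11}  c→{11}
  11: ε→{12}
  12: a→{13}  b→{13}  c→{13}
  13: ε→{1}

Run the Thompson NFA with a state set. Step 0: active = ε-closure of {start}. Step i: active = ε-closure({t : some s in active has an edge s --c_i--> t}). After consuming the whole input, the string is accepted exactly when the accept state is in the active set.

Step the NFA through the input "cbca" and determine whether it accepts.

Answer: ACCEPT

Trace:
S₀ = ε-closure({0}) = {0,1,2,4,6}
'c' @ 1: {3,5,8}
'b' @ 2: {9,10}
'c' @ 3: {11,12}
'a' @ 4: {1,13}  ✓accept
after full input: {1,13}  (accept=1 in)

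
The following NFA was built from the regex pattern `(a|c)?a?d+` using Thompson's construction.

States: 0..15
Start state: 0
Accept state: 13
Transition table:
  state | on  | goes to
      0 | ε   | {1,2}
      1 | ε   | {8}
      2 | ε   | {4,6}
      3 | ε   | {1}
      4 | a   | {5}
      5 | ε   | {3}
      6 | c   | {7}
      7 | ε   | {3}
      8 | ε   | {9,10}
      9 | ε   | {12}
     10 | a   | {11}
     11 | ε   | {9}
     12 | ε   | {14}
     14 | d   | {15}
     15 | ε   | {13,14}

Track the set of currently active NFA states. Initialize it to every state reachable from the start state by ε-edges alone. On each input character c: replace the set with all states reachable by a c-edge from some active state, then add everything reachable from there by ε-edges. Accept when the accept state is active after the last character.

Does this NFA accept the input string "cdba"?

start: ε-closure({0}) = {0,1,2,4,6,8,9,10,12,14}
'c' @ 1: {1,3,7,8,9,10,12,14}
'd' @ 2: {13,14,15}  [accepting]
'b' @ 3: {}  — no active states
rest 'a' ignored (set empty)
final: {}; accept 13 not in set

Answer: REJECT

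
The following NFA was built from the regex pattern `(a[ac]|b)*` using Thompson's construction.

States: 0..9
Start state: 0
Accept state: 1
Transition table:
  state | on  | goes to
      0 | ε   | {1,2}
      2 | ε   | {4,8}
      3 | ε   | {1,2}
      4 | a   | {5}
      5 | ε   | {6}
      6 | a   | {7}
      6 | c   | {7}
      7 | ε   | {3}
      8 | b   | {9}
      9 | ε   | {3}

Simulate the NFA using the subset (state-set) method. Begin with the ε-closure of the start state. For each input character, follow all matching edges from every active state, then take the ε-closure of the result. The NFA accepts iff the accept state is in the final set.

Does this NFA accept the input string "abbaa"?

Answer: REJECT

Steps:
start: ε-closure({0}) = {0,1,2,4,8}
'a' @ 1: {5,6}
'b' @ 2: {}  — dead — no transitions
rest 'baa' ignored (set empty)
final: {}; accept 1 not in set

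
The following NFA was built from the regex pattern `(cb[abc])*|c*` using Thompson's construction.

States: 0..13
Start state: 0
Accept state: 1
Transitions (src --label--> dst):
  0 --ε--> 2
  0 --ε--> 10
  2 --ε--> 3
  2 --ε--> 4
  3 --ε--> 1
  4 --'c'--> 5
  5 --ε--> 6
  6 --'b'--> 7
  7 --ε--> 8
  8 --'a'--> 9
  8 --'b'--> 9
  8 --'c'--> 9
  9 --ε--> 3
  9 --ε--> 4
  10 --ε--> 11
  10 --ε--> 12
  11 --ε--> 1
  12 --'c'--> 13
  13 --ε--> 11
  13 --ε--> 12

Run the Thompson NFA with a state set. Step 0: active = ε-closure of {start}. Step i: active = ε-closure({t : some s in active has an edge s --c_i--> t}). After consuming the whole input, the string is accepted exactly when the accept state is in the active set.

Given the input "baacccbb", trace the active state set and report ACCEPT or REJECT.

start: ε-closure({0}) = {0,1,2,3,4,10,11,12}
'b' @ 1: {}  — no active states
rest 'aacccbb' ignored (set empty)
end set {} — state 1 not in

Answer: REJECT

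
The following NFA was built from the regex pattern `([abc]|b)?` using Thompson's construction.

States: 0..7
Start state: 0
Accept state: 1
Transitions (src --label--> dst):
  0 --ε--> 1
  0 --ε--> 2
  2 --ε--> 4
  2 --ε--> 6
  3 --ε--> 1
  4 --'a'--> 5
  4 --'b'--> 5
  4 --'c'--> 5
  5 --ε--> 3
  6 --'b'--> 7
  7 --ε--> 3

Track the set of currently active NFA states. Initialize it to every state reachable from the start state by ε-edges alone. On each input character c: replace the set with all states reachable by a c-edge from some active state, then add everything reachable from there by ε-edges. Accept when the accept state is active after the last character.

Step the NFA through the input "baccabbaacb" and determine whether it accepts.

initial (ε-close {0}): {0,1,2,4,6}
'b' @ 1: {1,3,5,7}  ✓accept
'a' @ 2: {}  — state set empty
rest 'ccabbaacb' ignored (set empty)
after full input: {}  (accept=1 not in)

Answer: REJECT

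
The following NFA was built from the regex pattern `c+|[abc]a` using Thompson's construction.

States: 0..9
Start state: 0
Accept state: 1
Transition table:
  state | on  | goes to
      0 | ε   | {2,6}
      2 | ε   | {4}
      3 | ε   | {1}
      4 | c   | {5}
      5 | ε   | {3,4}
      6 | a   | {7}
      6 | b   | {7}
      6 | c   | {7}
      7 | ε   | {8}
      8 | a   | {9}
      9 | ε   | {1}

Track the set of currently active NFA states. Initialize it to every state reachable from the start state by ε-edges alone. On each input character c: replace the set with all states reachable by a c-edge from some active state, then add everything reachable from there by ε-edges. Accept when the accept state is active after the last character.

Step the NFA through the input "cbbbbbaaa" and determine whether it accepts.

start: ε-closure({0}) = {0,2,4,6}
'c' @ 1: {1,3,4,5,7,8}  [accepting]
'b' @ 2: {}  — dead — no transitions
rest 'bbbbaaa' ignored (set empty)
end set {} — state 1 not in

Answer: REJECT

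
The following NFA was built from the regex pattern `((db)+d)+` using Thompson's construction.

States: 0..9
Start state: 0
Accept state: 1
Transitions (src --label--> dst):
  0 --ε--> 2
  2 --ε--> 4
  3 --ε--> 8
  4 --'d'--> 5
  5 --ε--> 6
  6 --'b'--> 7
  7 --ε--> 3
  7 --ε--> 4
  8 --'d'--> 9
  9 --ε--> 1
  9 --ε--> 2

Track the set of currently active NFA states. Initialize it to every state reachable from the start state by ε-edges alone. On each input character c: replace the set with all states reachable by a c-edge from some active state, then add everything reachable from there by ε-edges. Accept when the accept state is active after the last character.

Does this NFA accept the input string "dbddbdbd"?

Answer: ACCEPT

Steps:
S₀ = ε-closure({0}) = {0,2,4}
'd' @ 1: {5,6}
'b' @ 2: {3,4,7,8}
'd' @ 3: {1,2,4,5,6,9}  [accepting]
'd' @ 4: {5,6}
'b' @ 5: {3,4,7,8}
'd' @ 6: {1,2,4,5,6,9}  [accepting]
'b' @ 7: {3,4,7,8}
'd' @ 8: {1,2,4,5,6,9}  [accepting]
final: {1,2,4,5,6,9}; accept 1 in set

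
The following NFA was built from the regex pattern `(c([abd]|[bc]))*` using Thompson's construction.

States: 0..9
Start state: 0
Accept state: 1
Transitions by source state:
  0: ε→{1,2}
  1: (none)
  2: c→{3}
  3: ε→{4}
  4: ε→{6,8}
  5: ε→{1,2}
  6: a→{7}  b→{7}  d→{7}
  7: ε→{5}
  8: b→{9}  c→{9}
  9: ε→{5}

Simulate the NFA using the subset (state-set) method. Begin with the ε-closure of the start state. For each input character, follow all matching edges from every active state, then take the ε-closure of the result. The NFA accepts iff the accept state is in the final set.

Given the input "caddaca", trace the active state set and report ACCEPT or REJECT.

initial (ε-close {0}): {0,1,2}
'c' @ 1: {3,4,6,8}
'a' @ 2: {1,2,5,7}  [accepting]
'd' @ 3: {}  — dead — no transitions
rest 'daca' ignored (set empty)
after full input: {}  (accept=1 not in)

Answer: REJECT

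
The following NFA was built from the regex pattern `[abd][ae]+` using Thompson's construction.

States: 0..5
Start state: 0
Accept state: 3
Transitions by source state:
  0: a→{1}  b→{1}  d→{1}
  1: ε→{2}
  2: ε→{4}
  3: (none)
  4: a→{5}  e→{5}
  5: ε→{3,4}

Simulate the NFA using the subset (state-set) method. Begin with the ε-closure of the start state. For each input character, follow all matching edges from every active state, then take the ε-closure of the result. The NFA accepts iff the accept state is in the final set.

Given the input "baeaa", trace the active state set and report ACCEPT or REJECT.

Answer: ACCEPT

Derivation:
start: ε-closure({0}) = {0}
'b' @ 1: {1,2,4}
'a' @ 2: {3,4,5}  (accept∈set)
'e' @ 3: {3,4,5}  (accept∈set)
'a' @ 4: {3,4,5}  (accept∈set)
'a' @ 5: {3,4,5}  (accept∈set)
final: {3,4,5}; accept 3 in set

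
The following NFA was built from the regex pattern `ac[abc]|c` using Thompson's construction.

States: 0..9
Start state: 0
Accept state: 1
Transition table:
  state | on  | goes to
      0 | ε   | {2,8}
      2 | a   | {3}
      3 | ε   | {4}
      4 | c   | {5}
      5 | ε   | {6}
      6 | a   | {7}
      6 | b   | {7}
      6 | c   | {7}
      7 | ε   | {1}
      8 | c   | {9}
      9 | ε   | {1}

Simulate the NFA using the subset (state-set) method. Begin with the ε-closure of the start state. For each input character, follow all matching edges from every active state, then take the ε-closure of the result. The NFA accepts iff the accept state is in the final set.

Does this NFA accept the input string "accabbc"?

Answer: REJECT

Derivation:
start: ε-closure({0}) = {0,2,8}
'a' @ 1: {3,4}
'c' @ 2: {5,6}
'c' @ 3: {1,7}  ✓accept
'a' @ 4: {}  — no active states
rest 'bbc' ignored (set empty)
end set {} — state 1 not in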